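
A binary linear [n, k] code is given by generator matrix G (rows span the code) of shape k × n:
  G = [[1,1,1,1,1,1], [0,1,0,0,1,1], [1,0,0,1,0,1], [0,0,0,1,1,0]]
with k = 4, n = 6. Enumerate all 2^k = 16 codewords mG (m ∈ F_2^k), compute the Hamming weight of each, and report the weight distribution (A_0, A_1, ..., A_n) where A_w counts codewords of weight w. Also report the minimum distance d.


Weight distribution: A_0 = 1, A_2 = 3, A_3 = 8, A_4 = 3, A_6 = 1. Minimum distance d = 2.

Enumerate all 2^4 = 16 messages m ∈ F_2^4.
For each, compute codeword c = mG in F_2^6, then tally its weight.
  m = 0000 → c = 000000, weight = 0.
  m = 1000 → c = 111111, weight = 6.
  m = 0100 → c = 010011, weight = 3.
  m = 1100 → c = 101100, weight = 3.
  m = 0010 → c = 100101, weight = 3.
  m = 1010 → c = 011010, weight = 3.
  m = 0110 → c = 110110, weight = 4.
  m = 1110 → c = 001001, weight = 2.
  m = 0001 → c = 000110, weight = 2.
  m = 1001 → c = 111001, weight = 4.
  m = 0101 → c = 010101, weight = 3.
  m = 1101 → c = 101010, weight = 3.
  m = 0011 → c = 100011, weight = 3.
  m = 1011 → c = 011100, weight = 3.
  m = 0111 → c = 110000, weight = 2.
  m = 1111 → c = 001111, weight = 4.
Tally weights:
  weight 0: 1 codewords.
  weight 2: 3 codewords.
  weight 3: 8 codewords.
  weight 4: 3 codewords.
  weight 6: 1 codewords.
Minimum distance d = smallest w > 0 with A_w > 0 = 2.
Sanity: Σ A_w = 16 = 2^4 = 16 ✓.


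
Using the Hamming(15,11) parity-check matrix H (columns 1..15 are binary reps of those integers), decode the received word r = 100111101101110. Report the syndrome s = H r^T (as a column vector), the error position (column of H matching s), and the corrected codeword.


s = (1, 1, 0, 1)^T, error position = 13, corrected codeword c = 100111101101010

Compute s = H r^T mod 2 one row at a time:
  s_1 = 0 + 1 + 1 + 0 + 1 + 1 + 1 + 0 = 5 ≡ 1 (mod 2).
  s_2 = 1 + 1 + 1 + 1 + 1 + 1 + 1 + 0 = 7 ≡ 1 (mod 2).
  s_3 = 0 + 0 + 1 + 1 + 1 + 0 + 1 + 0 = 4 ≡ 0 (mod 2).
  s_4 = 1 + 0 + 1 + 1 + 1 + 0 + 1 + 0 = 5 ≡ 1 (mod 2).
s = (1, 1, 0, 1)^T — this equals column 13 of H (binary 1101), so error is at position 13.
Correct: flip bit 13 of r = 100111101101110 to get c = 100111101101010.


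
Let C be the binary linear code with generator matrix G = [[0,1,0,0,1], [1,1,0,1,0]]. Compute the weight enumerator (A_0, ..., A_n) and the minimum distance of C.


Weight distribution: A_0 = 1, A_2 = 1, A_3 = 2. Minimum distance d = 2.

Enumerate all 2^2 = 4 messages m ∈ F_2^2.
For each, compute codeword c = mG in F_2^5, then tally its weight.
  m = 00 → c = 00000, weight = 0.
  m = 10 → c = 01001, weight = 2.
  m = 01 → c = 11010, weight = 3.
  m = 11 → c = 10011, weight = 3.
Tally weights:
  weight 0: 1 codewords.
  weight 2: 1 codewords.
  weight 3: 2 codewords.
Minimum distance d = smallest w > 0 with A_w > 0 = 2.
Sanity: Σ A_w = 4 = 2^2 = 4 ✓.


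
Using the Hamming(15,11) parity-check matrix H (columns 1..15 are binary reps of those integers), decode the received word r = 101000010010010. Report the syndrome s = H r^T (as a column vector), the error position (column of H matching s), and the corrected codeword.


s = (1, 1, 1, 1)^T, error position = 15, corrected codeword c = 101000010010011

Compute s = H r^T mod 2 one row at a time:
  s_1 = 1 + 0 + 0 + 1 + 0 + 0 + 1 + 0 = 3 ≡ 1 (mod 2).
  s_2 = 0 + 0 + 0 + 0 + 0 + 0 + 1 + 0 = 1 ≡ 1 (mod 2).
  s_3 = 0 + 1 + 0 + 0 + 0 + 1 + 1 + 0 = 3 ≡ 1 (mod 2).
  s_4 = 1 + 1 + 0 + 0 + 0 + 1 + 0 + 0 = 3 ≡ 1 (mod 2).
s = (1, 1, 1, 1)^T — this equals column 15 of H (binary 1111), so error is at position 15.
Correct: flip bit 15 of r = 101000010010010 to get c = 101000010010011.


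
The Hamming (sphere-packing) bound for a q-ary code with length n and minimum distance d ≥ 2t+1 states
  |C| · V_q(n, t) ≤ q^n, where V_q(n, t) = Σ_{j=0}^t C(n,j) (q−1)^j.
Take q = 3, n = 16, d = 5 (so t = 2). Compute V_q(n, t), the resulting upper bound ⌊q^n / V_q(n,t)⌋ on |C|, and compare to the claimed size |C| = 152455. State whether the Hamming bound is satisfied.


V_q(n, t) = 513, q^n = 43046721, Hamming bound = 83911, |C| = 152455 > bound (violated).

Step 1: Compute V_q(n, t) = Σ_{j=0}^2 C(n, j) (q−1)^j.
  j = 0: C(16,0)·(2)^0 = 1·1 = 1.
  j = 1: C(16,1)·(2)^1 = 16·2 = 32.
  j = 2: C(16,2)·(2)^2 = 120·4 = 480.
  V_q(n, t) = 1 + 32 + 480 = 513.
Step 2: q^n = 3^16 = 43046721.
Step 3: Hamming bound ⌊q^n / V_q(n,t)⌋ = ⌊43046721/513⌋ = 83911.
Step 4: Compare |C| = 152455 to 83911: violated.
The claimed |C| lies above the Hamming bound, so no 3-ary code of length 16 with d ≥ 5 can have 152455 codewords.


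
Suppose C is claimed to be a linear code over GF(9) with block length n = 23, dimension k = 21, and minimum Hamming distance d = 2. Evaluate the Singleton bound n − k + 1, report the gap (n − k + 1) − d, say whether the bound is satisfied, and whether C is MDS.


Singleton RHS = n − k + 1 = 3, slack = 1, bound satisfied, not MDS.

Singleton bound: d ≤ n − k + 1.
Here n = 23, k = 21, so n − k + 1 = 3.
Given d = 2, check d ≤ 3: YES.
Slack = (n − k + 1) − d = 1.
The code is NOT MDS (slack = 1 > 0).
Description: the claimed parameters are [23, 21, 2]_9; such a code would be non-MDS.


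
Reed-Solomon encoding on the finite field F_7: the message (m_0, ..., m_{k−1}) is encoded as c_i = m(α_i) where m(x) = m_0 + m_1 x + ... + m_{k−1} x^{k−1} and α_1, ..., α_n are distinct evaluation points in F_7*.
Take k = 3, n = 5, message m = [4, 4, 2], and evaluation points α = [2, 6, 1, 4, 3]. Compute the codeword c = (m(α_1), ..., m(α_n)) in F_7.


c = [6, 2, 3, 3, 6]

Message polynomial: m(x) = 4 + 4·x + 2·x^2 (mod 7).
For each evaluation point α_i, compute m(α_i) mod 7:
  α_1 = 2: Horner steps 2 → 1 → 6, so m(2) = 6.
  α_2 = 6: Horner steps 2 → 2 → 2, so m(6) = 2.
  α_3 = 1: Horner steps 2 → 6 → 3, so m(1) = 3.
  α_4 = 4: Horner steps 2 → 5 → 3, so m(4) = 3.
  α_5 = 3: Horner steps 2 → 3 → 6, so m(3) = 6.
Codeword c = [6, 2, 3, 3, 6] ∈ F_7^5.


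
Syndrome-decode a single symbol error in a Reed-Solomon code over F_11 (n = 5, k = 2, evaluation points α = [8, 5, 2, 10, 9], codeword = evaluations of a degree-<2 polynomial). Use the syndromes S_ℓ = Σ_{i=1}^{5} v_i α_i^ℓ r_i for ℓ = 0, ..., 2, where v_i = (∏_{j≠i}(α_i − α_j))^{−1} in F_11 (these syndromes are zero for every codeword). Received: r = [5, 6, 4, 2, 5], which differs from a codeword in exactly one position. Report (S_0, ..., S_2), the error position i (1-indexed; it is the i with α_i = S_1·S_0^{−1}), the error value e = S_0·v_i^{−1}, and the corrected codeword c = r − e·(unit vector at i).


S = (10, 3, 2), error at position 1, error magnitude e = 8, c = [8, 6, 4, 2, 5].

Step 1: column multipliers v_i = (∏_{j≠i}(α_i − α_j))^{−1} mod 11.
  i = 1 (α = 8): (8−5)(8−2)(8−10)(8−9) = 3·6·(−2)·(−1) = 36 ≡ 3, so v_1 = 3^{−1} = 4 (mod 11).
  i = 2 (α = 5): (5−8)(5−2)(5−10)(5−9) = (−3)·3·(−5)·(−4) = −180 ≡ 7, so v_2 = 7^{−1} = 8 (mod 11).
  i = 3 (α = 2): (2−8)(2−5)(2−10)(2−9) = (−6)·(−3)·(−8)·(−7) = 1008 ≡ 7, so v_3 = 7^{−1} = 8 (mod 11).
  i = 4 (α = 10): (10−8)(10−5)(10−2)(10−9) = 2·5·8·1 = 80 ≡ 3, so v_4 = 3^{−1} = 4 (mod 11).
  i = 5 (α = 9): (9−8)(9−5)(9−2)(9−10) = 1·4·7·(−1) = −28 ≡ 5, so v_5 = 5^{−1} = 9 (mod 11).
  v = [4, 8, 8, 4, 9].
Step 2: syndromes of r = [5, 6, 4, 2, 5] (all sums mod 11).
  S_0 = Σ v_i r_i = 4·5 + 8·6 + 8·4 + 4·2 + 9·5 = 153 ≡ 10.
  S_1 = Σ v_i α_i r_i = 4·8·5 + 8·5·6 + 8·2·4 + 4·10·2 + 9·9·5 = 949 ≡ 3.
  α_i^2 mod 11 = [9, 3, 4, 1, 4].
  S_2 = Σ v_i α_i^2 r_i = 4·9·5 + 8·3·6 + 8·4·4 + 4·1·2 + 9·4·5 = 640 ≡ 2.
  S = (10, 3, 2) ≠ 0, so r is not a codeword (an error is present).
Step 3: locate the error. For a single error e at position i, S_ℓ = v_i·e·α_i^ℓ, so α_err = S_1/S_0.
  S_0^{−1} = 10^{−1} = 10 (mod 11), so α_err = 3·10 = 30 ≡ 8 = α_1. Error position i = 1.
  Consistency check: S_2/S_1 = 2·4 = 8 ≡ 8 = α_err ✓ (single-error assumption holds).
Step 4: error magnitude e = S_0/v_1 = S_0·∏_{j≠1}(α_1 − α_j) = 10·3 = 30 ≡ 8 (mod 11).
Step 5: correct position 1: c_1 = r_1 − e = 5 − 8 ≡ 8 (mod 11). Hence c = [8, 6, 4, 2, 5].
  Check: interpolating c through the α_i gives m(x) = 10 + 8·x (degree < 2) with m(α_i) = c_i for every i, so c is indeed a codeword.


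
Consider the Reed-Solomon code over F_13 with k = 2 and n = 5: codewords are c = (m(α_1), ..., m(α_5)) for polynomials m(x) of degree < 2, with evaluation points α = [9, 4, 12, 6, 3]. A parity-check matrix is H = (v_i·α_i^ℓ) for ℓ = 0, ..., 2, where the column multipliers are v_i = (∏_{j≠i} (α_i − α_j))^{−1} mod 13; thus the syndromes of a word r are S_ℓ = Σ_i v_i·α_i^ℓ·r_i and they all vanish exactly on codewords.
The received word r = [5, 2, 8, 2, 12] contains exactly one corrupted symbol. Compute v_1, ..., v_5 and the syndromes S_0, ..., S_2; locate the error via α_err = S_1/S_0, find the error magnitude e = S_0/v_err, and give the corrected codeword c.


S = (12, 9, 10), error at position 2, error magnitude e = 2, c = [5, 0, 8, 2, 12].

Step 1: column multipliers v_i = (∏_{j≠i}(α_i − α_j))^{−1} mod 13.
  i = 1 (α = 9): (9−4)(9−12)(9−6)(9−3) = 5·(−3)·3·6 = −270 ≡ 3, so v_1 = 3^{−1} = 9 (mod 13).
  i = 2 (α = 4): (4−9)(4−12)(4−6)(4−3) = (−5)·(−8)·(−2)·1 = −80 ≡ 11, so v_2 = 11^{−1} = 6 (mod 13).
  i = 3 (α = 12): (12−9)(12−4)(12−6)(12−3) = 3·8·6·9 = 1296 ≡ 9, so v_3 = 9^{−1} = 3 (mod 13).
  i = 4 (α = 6): (6−9)(6−4)(6−12)(6−3) = (−3)·2·(−6)·3 = 108 ≡ 4, so v_4 = 4^{−1} = 10 (mod 13).
  i = 5 (α = 3): (3−9)(3−4)(3−12)(3−6) = (−6)·(−1)·(−9)·(−3) = 162 ≡ 6, so v_5 = 6^{−1} = 11 (mod 13).
  v = [9, 6, 3, 10, 11].
Step 2: syndromes of r = [5, 2, 8, 2, 12] (all sums mod 13).
  S_0 = Σ v_i r_i = 9·5 + 6·2 + 3·8 + 10·2 + 11·12 = 233 ≡ 12.
  S_1 = Σ v_i α_i r_i = 9·9·5 + 6·4·2 + 3·12·8 + 10·6·2 + 11·3·12 = 1257 ≡ 9.
  α_i^2 mod 13 = [3, 3, 1, 10, 9].
  S_2 = Σ v_i α_i^2 r_i = 9·3·5 + 6·3·2 + 3·1·8 + 10·10·2 + 11·9·12 = 1583 ≡ 10.
  S = (12, 9, 10) ≠ 0, so r is not a codeword (an error is present).
Step 3: locate the error. For a single error e at position i, S_ℓ = v_i·e·α_i^ℓ, so α_err = S_1/S_0.
  S_0^{−1} = 12^{−1} = 12 (mod 13), so α_err = 9·12 = 108 ≡ 4 = α_2. Error position i = 2.
  Consistency check: S_2/S_1 = 10·3 = 30 ≡ 4 = α_err ✓ (single-error assumption holds).
Step 4: error magnitude e = S_0/v_2 = S_0·∏_{j≠2}(α_2 − α_j) = 12·11 = 132 ≡ 2 (mod 13).
Step 5: correct position 2: c_2 = r_2 − e = 2 − 2 ≡ 0 (mod 13). Hence c = [5, 0, 8, 2, 12].
  Check: interpolating c through the α_i gives m(x) = 9 + 1·x (degree < 2) with m(α_i) = c_i for every i, so c is indeed a codeword.


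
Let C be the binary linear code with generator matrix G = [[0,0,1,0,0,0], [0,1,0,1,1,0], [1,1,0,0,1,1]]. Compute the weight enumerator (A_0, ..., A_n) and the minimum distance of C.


Weight distribution: A_0 = 1, A_1 = 1, A_3 = 2, A_4 = 3, A_5 = 1. Minimum distance d = 1.

Enumerate all 2^3 = 8 messages m ∈ F_2^3.
For each, compute codeword c = mG in F_2^6, then tally its weight.
  m = 000 → c = 000000, weight = 0.
  m = 100 → c = 001000, weight = 1.
  m = 010 → c = 010110, weight = 3.
  m = 110 → c = 011110, weight = 4.
  m = 001 → c = 110011, weight = 4.
  m = 101 → c = 111011, weight = 5.
  m = 011 → c = 100101, weight = 3.
  m = 111 → c = 101101, weight = 4.
Tally weights:
  weight 0: 1 codewords.
  weight 1: 1 codewords.
  weight 3: 2 codewords.
  weight 4: 3 codewords.
  weight 5: 1 codewords.
Minimum distance d = smallest w > 0 with A_w > 0 = 1.
Sanity: Σ A_w = 8 = 2^3 = 8 ✓.


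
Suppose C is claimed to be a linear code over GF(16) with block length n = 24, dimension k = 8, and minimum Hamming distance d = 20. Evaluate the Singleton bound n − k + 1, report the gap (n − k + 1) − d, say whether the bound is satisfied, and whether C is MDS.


Singleton RHS = n − k + 1 = 17, slack = -3, bound violated (no such code; not MDS).

Singleton bound: d ≤ n − k + 1.
Here n = 24, k = 8, so n − k + 1 = 17.
Given d = 20, check d ≤ 17: NO.
Slack = (n − k + 1) − d = -3.
The slack is negative: d = 20 exceeds n − k + 1 = 17 by 3, so the Singleton bound is violated and no linear [24, 8, 20]_16 code can exist. In particular it is not MDS (MDS requires d = n − k + 1 exactly).
Description: the claimed parameters are [24, 8, 20]_16; such a code would be impossible (violates the Singleton bound).


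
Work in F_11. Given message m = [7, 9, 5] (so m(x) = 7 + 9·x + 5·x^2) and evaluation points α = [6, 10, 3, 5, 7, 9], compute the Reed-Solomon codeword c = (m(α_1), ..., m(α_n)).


c = [10, 3, 2, 1, 7, 9]

Message polynomial: m(x) = 7 + 9·x + 5·x^2 (mod 11).
For each evaluation point α_i, compute m(α_i) mod 11:
  α_1 = 6: Horner steps 5 → 6 → 10, so m(6) = 10.
  α_2 = 10: Horner steps 5 → 4 → 3, so m(10) = 3.
  α_3 = 3: Horner steps 5 → 2 → 2, so m(3) = 2.
  α_4 = 5: Horner steps 5 → 1 → 1, so m(5) = 1.
  α_5 = 7: Horner steps 5 → 0 → 7, so m(7) = 7.
  α_6 = 9: Horner steps 5 → 10 → 9, so m(9) = 9.
Codeword c = [10, 3, 2, 1, 7, 9] ∈ F_11^6.


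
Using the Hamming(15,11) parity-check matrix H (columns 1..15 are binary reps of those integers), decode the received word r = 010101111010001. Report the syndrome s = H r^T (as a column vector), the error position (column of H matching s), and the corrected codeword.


s = (0, 0, 1, 0)^T, error position = 2, corrected codeword c = 000101111010001

Compute s = H r^T mod 2 one row at a time:
  s_1 = 1 + 1 + 0 + 1 + 0 + 0 + 0 + 1 = 4 ≡ 0 (mod 2).
  s_2 = 1 + 0 + 1 + 1 + 0 + 0 + 0 + 1 = 4 ≡ 0 (mod 2).
  s_3 = 1 + 0 + 1 + 1 + 0 + 1 + 0 + 1 = 5 ≡ 1 (mod 2).
  s_4 = 0 + 0 + 0 + 1 + 1 + 1 + 0 + 1 = 4 ≡ 0 (mod 2).
s = (0, 0, 1, 0)^T — this equals column 2 of H (binary 0010), so error is at position 2.
Correct: flip bit 2 of r = 010101111010001 to get c = 000101111010001.


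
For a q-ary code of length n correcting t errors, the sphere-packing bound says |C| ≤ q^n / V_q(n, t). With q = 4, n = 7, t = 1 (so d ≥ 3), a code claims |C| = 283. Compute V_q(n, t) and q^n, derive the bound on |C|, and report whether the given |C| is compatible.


V_q(n, t) = 22, q^n = 16384, Hamming bound = 744, |C| = 283 ≤ bound (satisfied).

Step 1: Compute V_q(n, t) = Σ_{j=0}^1 C(n, j) (q−1)^j.
  j = 0: C(7,0)·(3)^0 = 1·1 = 1.
  j = 1: C(7,1)·(3)^1 = 7·3 = 21.
  V_q(n, t) = 1 + 21 = 22.
Step 2: q^n = 4^7 = 16384.
Step 3: Hamming bound ⌊q^n / V_q(n,t)⌋ = ⌊16384/22⌋ = 744.
Step 4: Compare |C| = 283 to 744: satisfied.
The claimed |C| lies below the Hamming bound.


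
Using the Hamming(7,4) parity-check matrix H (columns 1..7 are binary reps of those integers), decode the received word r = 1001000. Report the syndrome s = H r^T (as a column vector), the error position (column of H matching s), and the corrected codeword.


s = (1, 0, 1)^T, error position = 5, corrected codeword c = 1001100

Compute s = H r^T mod 2 one row at a time:
  s_1 = 1 + 0 + 0 + 0 = 1 ≡ 1 (mod 2).
  s_2 = 0 + 0 + 0 + 0 = 0 ≡ 0 (mod 2).
  s_3 = 1 + 0 + 0 + 0 = 1 ≡ 1 (mod 2).
s = (1, 0, 1)^T — this equals column 5 of H (binary 101), so error is at position 5.
Correct: flip bit 5 of r = 1001000 to get c = 1001100.


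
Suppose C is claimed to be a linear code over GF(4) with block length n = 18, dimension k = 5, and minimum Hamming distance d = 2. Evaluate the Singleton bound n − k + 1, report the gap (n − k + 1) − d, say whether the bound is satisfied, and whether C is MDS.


Singleton RHS = n − k + 1 = 14, slack = 12, bound satisfied, not MDS.

Singleton bound: d ≤ n − k + 1.
Here n = 18, k = 5, so n − k + 1 = 14.
Given d = 2, check d ≤ 14: YES.
Slack = (n − k + 1) − d = 12.
The code is NOT MDS (slack = 12 > 0).
Description: the claimed parameters are [18, 5, 2]_4; such a code would be non-MDS.


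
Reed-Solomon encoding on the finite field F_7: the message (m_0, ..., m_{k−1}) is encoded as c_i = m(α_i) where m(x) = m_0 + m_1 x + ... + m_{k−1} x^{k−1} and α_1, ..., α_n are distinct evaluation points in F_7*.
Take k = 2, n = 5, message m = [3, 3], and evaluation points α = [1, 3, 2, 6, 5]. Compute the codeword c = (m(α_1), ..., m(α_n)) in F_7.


c = [6, 5, 2, 0, 4]

Message polynomial: m(x) = 3 + 3·x (mod 7).
For each evaluation point α_i, compute m(α_i) mod 7:
  α_1 = 1: Horner steps 3 → 6, so m(1) = 6.
  α_2 = 3: Horner steps 3 → 5, so m(3) = 5.
  α_3 = 2: Horner steps 3 → 2, so m(2) = 2.
  α_4 = 6: Horner steps 3 → 0, so m(6) = 0.
  α_5 = 5: Horner steps 3 → 4, so m(5) = 4.
Codeword c = [6, 5, 2, 0, 4] ∈ F_7^5.


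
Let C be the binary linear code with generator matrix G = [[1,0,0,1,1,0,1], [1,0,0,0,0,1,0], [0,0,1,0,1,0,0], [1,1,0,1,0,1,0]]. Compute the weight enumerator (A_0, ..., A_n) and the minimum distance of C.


Weight distribution: A_0 = 1, A_2 = 3, A_4 = 11, A_6 = 1. Minimum distance d = 2.

Enumerate all 2^4 = 16 messages m ∈ F_2^4.
For each, compute codeword c = mG in F_2^7, then tally its weight.
  m = 0000 → c = 0000000, weight = 0.
  m = 1000 → c = 1001101, weight = 4.
  m = 0100 → c = 1000010, weight = 2.
  m = 1100 → c = 0001111, weight = 4.
  m = 0010 → c = 0010100, weight = 2.
  m = 1010 → c = 1011001, weight = 4.
  m = 0110 → c = 1010110, weight = 4.
  m = 1110 → c = 0011011, weight = 4.
  m = 0001 → c = 1101010, weight = 4.
  m = 1001 → c = 0100111, weight = 4.
  m = 0101 → c = 0101000, weight = 2.
  m = 1101 → c = 1100101, weight = 4.
  m = 0011 → c = 1111110, weight = 6.
  m = 1011 → c = 0110011, weight = 4.
  m = 0111 → c = 0111100, weight = 4.
  m = 1111 → c = 1110001, weight = 4.
Tally weights:
  weight 0: 1 codewords.
  weight 2: 3 codewords.
  weight 4: 11 codewords.
  weight 6: 1 codewords.
Minimum distance d = smallest w > 0 with A_w > 0 = 2.
Sanity: Σ A_w = 16 = 2^4 = 16 ✓.


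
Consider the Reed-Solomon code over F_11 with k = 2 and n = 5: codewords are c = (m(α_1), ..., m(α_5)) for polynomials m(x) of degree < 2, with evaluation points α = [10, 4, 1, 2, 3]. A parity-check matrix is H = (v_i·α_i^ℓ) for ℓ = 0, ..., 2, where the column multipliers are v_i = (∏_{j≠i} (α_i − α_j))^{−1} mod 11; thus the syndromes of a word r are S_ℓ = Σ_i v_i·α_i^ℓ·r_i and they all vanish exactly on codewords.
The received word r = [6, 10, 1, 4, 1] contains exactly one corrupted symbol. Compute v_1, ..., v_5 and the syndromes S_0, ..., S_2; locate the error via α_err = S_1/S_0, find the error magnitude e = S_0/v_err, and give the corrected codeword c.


S = (9, 5, 4), error at position 5, error magnitude e = 5, c = [6, 10, 1, 4, 7].

Step 1: column multipliers v_i = (∏_{j≠i}(α_i − α_j))^{−1} mod 11.
  i = 1 (α = 10): (10−4)(10−1)(10−2)(10−3) = 6·9·8·7 = 3024 ≡ 10, so v_1 = 10^{−1} = 10 (mod 11).
  i = 2 (α = 4): (4−10)(4−1)(4−2)(4−3) = (−6)·3·2·1 = −36 ≡ 8, so v_2 = 8^{−1} = 7 (mod 11).
  i = 3 (α = 1): (1−10)(1−4)(1−2)(1−3) = (−9)·(−3)·(−1)·(−2) = 54 ≡ 10, so v_3 = 10^{−1} = 10 (mod 11).
  i = 4 (α = 2): (2−10)(2−4)(2−1)(2−3) = (−8)·(−2)·1·(−1) = −16 ≡ 6, so v_4 = 6^{−1} = 2 (mod 11).
  i = 5 (α = 3): (3−10)(3−4)(3−1)(3−2) = (−7)·(−1)·2·1 = 14 ≡ 3, so v_5 = 3^{−1} = 4 (mod 11).
  v = [10, 7, 10, 2, 4].
Step 2: syndromes of r = [6, 10, 1, 4, 1] (all sums mod 11).
  S_0 = Σ v_i r_i = 10·6 + 7·10 + 10·1 + 2·4 + 4·1 = 152 ≡ 9.
  S_1 = Σ v_i α_i r_i = 10·10·6 + 7·4·10 + 10·1·1 + 2·2·4 + 4·3·1 = 918 ≡ 5.
  α_i^2 mod 11 = [1, 5, 1, 4, 9].
  S_2 = Σ v_i α_i^2 r_i = 10·1·6 + 7·5·10 + 10·1·1 + 2·4·4 + 4·9·1 = 488 ≡ 4.
  S = (9, 5, 4) ≠ 0, so r is not a codeword (an error is present).
Step 3: locate the error. For a single error e at position i, S_ℓ = v_i·e·α_i^ℓ, so α_err = S_1/S_0.
  S_0^{−1} = 9^{−1} = 5 (mod 11), so α_err = 5·5 = 25 ≡ 3 = α_5. Error position i = 5.
  Consistency check: S_2/S_1 = 4·9 = 36 ≡ 3 = α_err ✓ (single-error assumption holds).
Step 4: error magnitude e = S_0/v_5 = S_0·∏_{j≠5}(α_5 − α_j) = 9·3 = 27 ≡ 5 (mod 11).
Step 5: correct position 5: c_5 = r_5 − e = 1 − 5 ≡ 7 (mod 11). Hence c = [6, 10, 1, 4, 7].
  Check: interpolating c through the α_i gives m(x) = 9 + 3·x (degree < 2) with m(α_i) = c_i for every i, so c is indeed a codeword.


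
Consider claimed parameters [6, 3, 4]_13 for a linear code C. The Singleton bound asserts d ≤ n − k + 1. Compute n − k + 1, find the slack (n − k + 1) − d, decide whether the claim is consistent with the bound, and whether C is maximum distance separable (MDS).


Singleton RHS = n − k + 1 = 4, slack = 0, bound satisfied, MDS.

Singleton bound: d ≤ n − k + 1.
Here n = 6, k = 3, so n − k + 1 = 4.
Given d = 4, check d ≤ 4: YES.
Slack = (n − k + 1) − d = 0.
The code is MDS (slack = 0).
Description: the claimed parameters are [6, 3, 4]_13; such a code would be MDS (meets Singleton bound).


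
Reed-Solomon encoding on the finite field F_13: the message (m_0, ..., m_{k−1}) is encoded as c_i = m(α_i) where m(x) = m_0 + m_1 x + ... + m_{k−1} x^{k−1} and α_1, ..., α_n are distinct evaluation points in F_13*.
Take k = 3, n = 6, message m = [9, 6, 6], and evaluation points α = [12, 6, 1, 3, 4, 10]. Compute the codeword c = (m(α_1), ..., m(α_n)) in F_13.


c = [9, 1, 8, 3, 12, 6]

Message polynomial: m(x) = 9 + 6·x + 6·x^2 (mod 13).
For each evaluation point α_i, compute m(α_i) mod 13:
  α_1 = 12: Horner steps 6 → 0 → 9, so m(12) = 9.
  α_2 = 6: Horner steps 6 → 3 → 1, so m(6) = 1.
  α_3 = 1: Horner steps 6 → 12 → 8, so m(1) = 8.
  α_4 = 3: Horner steps 6 → 11 → 3, so m(3) = 3.
  α_5 = 4: Horner steps 6 → 4 → 12, so m(4) = 12.
  α_6 = 10: Horner steps 6 → 1 → 6, so m(10) = 6.
Codeword c = [9, 1, 8, 3, 12, 6] ∈ F_13^6.


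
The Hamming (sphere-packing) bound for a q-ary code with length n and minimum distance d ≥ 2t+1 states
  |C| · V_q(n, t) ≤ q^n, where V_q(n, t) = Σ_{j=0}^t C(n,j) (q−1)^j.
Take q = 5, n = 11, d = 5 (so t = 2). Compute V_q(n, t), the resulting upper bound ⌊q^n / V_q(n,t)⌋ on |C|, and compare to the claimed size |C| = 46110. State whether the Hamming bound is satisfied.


V_q(n, t) = 925, q^n = 48828125, Hamming bound = 52787, |C| = 46110 ≤ bound (satisfied).

Step 1: Compute V_q(n, t) = Σ_{j=0}^2 C(n, j) (q−1)^j.
  j = 0: C(11,0)·(4)^0 = 1·1 = 1.
  j = 1: C(11,1)·(4)^1 = 11·4 = 44.
  j = 2: C(11,2)·(4)^2 = 55·16 = 880.
  V_q(n, t) = 1 + 44 + 880 = 925.
Step 2: q^n = 5^11 = 48828125.
Step 3: Hamming bound ⌊q^n / V_q(n,t)⌋ = ⌊48828125/925⌋ = 52787.
Step 4: Compare |C| = 46110 to 52787: satisfied.
The claimed |C| lies below the Hamming bound.


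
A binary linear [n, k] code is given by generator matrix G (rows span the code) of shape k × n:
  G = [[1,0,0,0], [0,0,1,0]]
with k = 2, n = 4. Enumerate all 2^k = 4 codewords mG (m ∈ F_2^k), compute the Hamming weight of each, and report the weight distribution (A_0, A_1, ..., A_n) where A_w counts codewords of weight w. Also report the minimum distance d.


Weight distribution: A_0 = 1, A_1 = 2, A_2 = 1. Minimum distance d = 1.

Enumerate all 2^2 = 4 messages m ∈ F_2^2.
For each, compute codeword c = mG in F_2^4, then tally its weight.
  m = 00 → c = 0000, weight = 0.
  m = 10 → c = 1000, weight = 1.
  m = 01 → c = 0010, weight = 1.
  m = 11 → c = 1010, weight = 2.
Tally weights:
  weight 0: 1 codewords.
  weight 1: 2 codewords.
  weight 2: 1 codewords.
Minimum distance d = smallest w > 0 with A_w > 0 = 1.
Sanity: Σ A_w = 4 = 2^2 = 4 ✓.


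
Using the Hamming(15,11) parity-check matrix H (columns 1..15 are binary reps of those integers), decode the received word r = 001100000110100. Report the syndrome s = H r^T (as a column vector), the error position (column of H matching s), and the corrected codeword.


s = (1, 0, 1, 1)^T, error position = 11, corrected codeword c = 001100000100100

Compute s = H r^T mod 2 one row at a time:
  s_1 = 0 + 0 + 1 + 1 + 0 + 1 + 0 + 0 = 3 ≡ 1 (mod 2).
  s_2 = 1 + 0 + 0 + 0 + 0 + 1 + 0 + 0 = 2 ≡ 0 (mod 2).
  s_3 = 0 + 1 + 0 + 0 + 1 + 1 + 0 + 0 = 3 ≡ 1 (mod 2).
  s_4 = 0 + 1 + 0 + 0 + 0 + 1 + 1 + 0 = 3 ≡ 1 (mod 2).
s = (1, 0, 1, 1)^T — this equals column 11 of H (binary 1011), so error is at position 11.
Correct: flip bit 11 of r = 001100000110100 to get c = 001100000100100.


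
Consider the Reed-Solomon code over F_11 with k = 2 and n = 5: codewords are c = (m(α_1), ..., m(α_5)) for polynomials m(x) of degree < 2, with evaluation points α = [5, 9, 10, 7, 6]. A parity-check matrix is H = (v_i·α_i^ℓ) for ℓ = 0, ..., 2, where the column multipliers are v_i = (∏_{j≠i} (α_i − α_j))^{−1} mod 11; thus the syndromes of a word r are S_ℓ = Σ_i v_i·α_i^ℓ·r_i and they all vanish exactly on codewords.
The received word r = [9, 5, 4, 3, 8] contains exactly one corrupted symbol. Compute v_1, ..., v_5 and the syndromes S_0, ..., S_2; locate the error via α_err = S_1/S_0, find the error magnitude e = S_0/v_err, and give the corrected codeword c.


S = (7, 5, 2), error at position 4, error magnitude e = 7, c = [9, 5, 4, 7, 8].

Step 1: column multipliers v_i = (∏_{j≠i}(α_i − α_j))^{−1} mod 11.
  i = 1 (α = 5): (5−9)(5−10)(5−7)(5−6) = (−4)·(−5)·(−2)·(−1) = 40 ≡ 7, so v_1 = 7^{−1} = 8 (mod 11).
  i = 2 (α = 9): (9−5)(9−10)(9−7)(9−6) = 4·(−1)·2·3 = −24 ≡ 9, so v_2 = 9^{−1} = 5 (mod 11).
  i = 3 (α = 10): (10−5)(10−9)(10−7)(10−6) = 5·1·3·4 = 60 ≡ 5, so v_3 = 5^{−1} = 9 (mod 11).
  i = 4 (α = 7): (7−5)(7−9)(7−10)(7−6) = 2·(−2)·(−3)·1 = 12 ≡ 1, so v_4 = 1^{−1} = 1 (mod 11).
  i = 5 (α = 6): (6−5)(6−9)(6−10)(6−7) = 1·(−3)·(−4)·(−1) = −12 ≡ 10, so v_5 = 10^{−1} = 10 (mod 11).
  v = [8, 5, 9, 1, 10].
Step 2: syndromes of r = [9, 5, 4, 3, 8] (all sums mod 11).
  S_0 = Σ v_i r_i = 8·9 + 5·5 + 9·4 + 1·3 + 10·8 = 216 ≡ 7.
  S_1 = Σ v_i α_i r_i = 8·5·9 + 5·9·5 + 9·10·4 + 1·7·3 + 10·6·8 = 1446 ≡ 5.
  α_i^2 mod 11 = [3, 4, 1, 5, 3].
  S_2 = Σ v_i α_i^2 r_i = 8·3·9 + 5·4·5 + 9·1·4 + 1·5·3 + 10·3·8 = 607 ≡ 2.
  S = (7, 5, 2) ≠ 0, so r is not a codeword (an error is present).
Step 3: locate the error. For a single error e at position i, S_ℓ = v_i·e·α_i^ℓ, so α_err = S_1/S_0.
  S_0^{−1} = 7^{−1} = 8 (mod 11), so α_err = 5·8 = 40 ≡ 7 = α_4. Error position i = 4.
  Consistency check: S_2/S_1 = 2·9 = 18 ≡ 7 = α_err ✓ (single-error assumption holds).
Step 4: error magnitude e = S_0/v_4 = S_0·∏_{j≠4}(α_4 − α_j) = 7·1 = 7 ≡ 7 (mod 11).
Step 5: correct position 4: c_4 = r_4 − e = 3 − 7 ≡ 7 (mod 11). Hence c = [9, 5, 4, 7, 8].
  Check: interpolating c through the α_i gives m(x) = 3 + 10·x (degree < 2) with m(α_i) = c_i for every i, so c is indeed a codeword.


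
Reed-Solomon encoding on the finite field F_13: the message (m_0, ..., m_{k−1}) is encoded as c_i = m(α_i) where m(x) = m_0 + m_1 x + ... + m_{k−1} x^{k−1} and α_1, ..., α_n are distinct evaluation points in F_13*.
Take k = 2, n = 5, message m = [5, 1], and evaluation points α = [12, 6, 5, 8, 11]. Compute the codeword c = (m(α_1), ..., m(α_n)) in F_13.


c = [4, 11, 10, 0, 3]

Message polynomial: m(x) = 5 + 1·x (mod 13).
For each evaluation point α_i, compute m(α_i) mod 13:
  α_1 = 12: Horner steps 1 → 4, so m(12) = 4.
  α_2 = 6: Horner steps 1 → 11, so m(6) = 11.
  α_3 = 5: Horner steps 1 → 10, so m(5) = 10.
  α_4 = 8: Horner steps 1 → 0, so m(8) = 0.
  α_5 = 11: Horner steps 1 → 3, so m(11) = 3.
Codeword c = [4, 11, 10, 0, 3] ∈ F_13^5.


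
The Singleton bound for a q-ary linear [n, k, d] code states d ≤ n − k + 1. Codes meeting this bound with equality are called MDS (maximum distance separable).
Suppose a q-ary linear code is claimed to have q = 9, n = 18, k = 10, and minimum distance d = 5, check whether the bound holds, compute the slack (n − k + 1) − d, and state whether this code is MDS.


Singleton RHS = n − k + 1 = 9, slack = 4, bound satisfied, not MDS.

Singleton bound: d ≤ n − k + 1.
Here n = 18, k = 10, so n − k + 1 = 9.
Given d = 5, check d ≤ 9: YES.
Slack = (n − k + 1) − d = 4.
The code is NOT MDS (slack = 4 > 0).
Description: the claimed parameters are [18, 10, 5]_9; such a code would be non-MDS.


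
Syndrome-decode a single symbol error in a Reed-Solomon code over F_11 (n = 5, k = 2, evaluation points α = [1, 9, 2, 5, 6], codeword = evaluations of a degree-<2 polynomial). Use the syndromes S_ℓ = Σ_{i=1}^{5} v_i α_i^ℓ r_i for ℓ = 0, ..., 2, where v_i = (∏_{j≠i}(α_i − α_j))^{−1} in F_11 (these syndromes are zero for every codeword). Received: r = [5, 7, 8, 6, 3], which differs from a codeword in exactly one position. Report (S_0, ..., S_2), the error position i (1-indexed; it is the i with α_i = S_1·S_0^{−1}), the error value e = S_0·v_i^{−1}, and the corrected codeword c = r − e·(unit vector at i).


S = (10, 5, 8), error at position 5, error magnitude e = 5, c = [5, 7, 8, 6, 9].

Step 1: column multipliers v_i = (∏_{j≠i}(α_i − α_j))^{−1} mod 11.
  i = 1 (α = 1): (1−9)(1−2)(1−5)(1−6) = (−8)·(−1)·(−4)·(−5) = 160 ≡ 6, so v_1 = 6^{−1} = 2 (mod 11).
  i = 2 (α = 9): (9−1)(9−2)(9−5)(9−6) = 8·7·4·3 = 672 ≡ 1, so v_2 = 1^{−1} = 1 (mod 11).
  i = 3 (α = 2): (2−1)(2−9)(2−5)(2−6) = 1·(−7)·(−3)·(−4) = −84 ≡ 4, so v_3 = 4^{−1} = 3 (mod 11).
  i = 4 (α = 5): (5−1)(5−9)(5−2)(5−6) = 4·(−4)·3·(−1) = 48 ≡ 4, so v_4 = 4^{−1} = 3 (mod 11).
  i = 5 (α = 6): (6−1)(6−9)(6−2)(6−5) = 5·(−3)·4·1 = −60 ≡ 6, so v_5 = 6^{−1} = 2 (mod 11).
  v = [2, 1, 3, 3, 2].
Step 2: syndromes of r = [5, 7, 8, 6, 3] (all sums mod 11).
  S_0 = Σ v_i r_i = 2·5 + 1·7 + 3·8 + 3·6 + 2·3 = 65 ≡ 10.
  S_1 = Σ v_i α_i r_i = 2·1·5 + 1·9·7 + 3·2·8 + 3·5·6 + 2·6·3 = 247 ≡ 5.
  α_i^2 mod 11 = [1, 4, 4, 3, 3].
  S_2 = Σ v_i α_i^2 r_i = 2·1·5 + 1·4·7 + 3·4·8 + 3·3·6 + 2·3·3 = 206 ≡ 8.
  S = (10, 5, 8) ≠ 0, so r is not a codeword (an error is present).
Step 3: locate the error. For a single error e at position i, S_ℓ = v_i·e·α_i^ℓ, so α_err = S_1/S_0.
  S_0^{−1} = 10^{−1} = 10 (mod 11), so α_err = 5·10 = 50 ≡ 6 = α_5. Error position i = 5.
  Consistency check: S_2/S_1 = 8·9 = 72 ≡ 6 = α_err ✓ (single-error assumption holds).
Step 4: error magnitude e = S_0/v_5 = S_0·∏_{j≠5}(α_5 − α_j) = 10·6 = 60 ≡ 5 (mod 11).
Step 5: correct position 5: c_5 = r_5 − e = 3 − 5 ≡ 9 (mod 11). Hence c = [5, 7, 8, 6, 9].
  Check: interpolating c through the α_i gives m(x) = 2 + 3·x (degree < 2) with m(α_i) = c_i for every i, so c is indeed a codeword.


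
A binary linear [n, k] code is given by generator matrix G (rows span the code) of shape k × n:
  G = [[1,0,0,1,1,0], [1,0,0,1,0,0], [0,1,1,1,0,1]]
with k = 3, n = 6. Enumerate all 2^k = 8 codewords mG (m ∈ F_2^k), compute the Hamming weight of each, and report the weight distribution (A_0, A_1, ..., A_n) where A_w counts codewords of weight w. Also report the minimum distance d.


Weight distribution: A_0 = 1, A_1 = 1, A_2 = 1, A_3 = 1, A_4 = 2, A_5 = 2. Minimum distance d = 1.

Enumerate all 2^3 = 8 messages m ∈ F_2^3.
For each, compute codeword c = mG in F_2^6, then tally its weight.
  m = 000 → c = 000000, weight = 0.
  m = 100 → c = 100110, weight = 3.
  m = 010 → c = 100100, weight = 2.
  m = 110 → c = 000010, weight = 1.
  m = 001 → c = 011101, weight = 4.
  m = 101 → c = 111011, weight = 5.
  m = 011 → c = 111001, weight = 4.
  m = 111 → c = 011111, weight = 5.
Tally weights:
  weight 0: 1 codewords.
  weight 1: 1 codewords.
  weight 2: 1 codewords.
  weight 3: 1 codewords.
  weight 4: 2 codewords.
  weight 5: 2 codewords.
Minimum distance d = smallest w > 0 with A_w > 0 = 1.
Sanity: Σ A_w = 8 = 2^3 = 8 ✓.


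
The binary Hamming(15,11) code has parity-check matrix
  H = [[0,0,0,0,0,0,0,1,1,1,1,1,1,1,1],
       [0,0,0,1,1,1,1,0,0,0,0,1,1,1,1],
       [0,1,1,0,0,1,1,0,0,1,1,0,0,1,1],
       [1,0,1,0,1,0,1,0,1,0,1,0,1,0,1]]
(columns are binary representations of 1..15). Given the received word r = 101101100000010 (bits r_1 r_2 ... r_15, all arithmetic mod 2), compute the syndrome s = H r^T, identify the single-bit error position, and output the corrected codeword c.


s = (1, 0, 0, 1)^T, error position = 9, corrected codeword c = 101101101000010

Compute s = H r^T mod 2 one row at a time:
  s_1 = 0 + 0 + 0 + 0 + 0 + 0 + 1 + 0 = 1 ≡ 1 (mod 2).
  s_2 = 1 + 0 + 1 + 1 + 0 + 0 + 1 + 0 = 4 ≡ 0 (mod 2).
  s_3 = 0 + 1 + 1 + 1 + 0 + 0 + 1 + 0 = 4 ≡ 0 (mod 2).
  s_4 = 1 + 1 + 0 + 1 + 0 + 0 + 0 + 0 = 3 ≡ 1 (mod 2).
s = (1, 0, 0, 1)^T — this equals column 9 of H (binary 1001), so error is at position 9.
Correct: flip bit 9 of r = 101101100000010 to get c = 101101101000010.


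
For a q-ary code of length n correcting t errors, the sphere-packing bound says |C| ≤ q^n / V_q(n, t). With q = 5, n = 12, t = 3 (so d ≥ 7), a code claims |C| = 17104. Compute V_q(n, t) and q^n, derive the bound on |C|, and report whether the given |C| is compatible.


V_q(n, t) = 15185, q^n = 244140625, Hamming bound = 16077, |C| = 17104 > bound (violated).

Step 1: Compute V_q(n, t) = Σ_{j=0}^3 C(n, j) (q−1)^j.
  j = 0: C(12,0)·(4)^0 = 1·1 = 1.
  j = 1: C(12,1)·(4)^1 = 12·4 = 48.
  j = 2: C(12,2)·(4)^2 = 66·16 = 1056.
  j = 3: C(12,3)·(4)^3 = 220·64 = 14080.
  V_q(n, t) = 1 + 48 + 1056 + 14080 = 15185.
Step 2: q^n = 5^12 = 244140625.
Step 3: Hamming bound ⌊q^n / V_q(n,t)⌋ = ⌊244140625/15185⌋ = 16077.
Step 4: Compare |C| = 17104 to 16077: violated.
The claimed |C| lies above the Hamming bound, so no 5-ary code of length 12 with d ≥ 7 can have 17104 codewords.


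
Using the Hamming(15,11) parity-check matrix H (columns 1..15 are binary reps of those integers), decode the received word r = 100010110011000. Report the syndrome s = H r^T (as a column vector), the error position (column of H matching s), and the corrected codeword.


s = (1, 1, 0, 0)^T, error position = 12, corrected codeword c = 100010110010000

Compute s = H r^T mod 2 one row at a time:
  s_1 = 1 + 0 + 0 + 1 + 1 + 0 + 0 + 0 = 3 ≡ 1 (mod 2).
  s_2 = 0 + 1 + 0 + 1 + 1 + 0 + 0 + 0 = 3 ≡ 1 (mod 2).
  s_3 = 0 + 0 + 0 + 1 + 0 + 1 + 0 + 0 = 2 ≡ 0 (mod 2).
  s_4 = 1 + 0 + 1 + 1 + 0 + 1 + 0 + 0 = 4 ≡ 0 (mod 2).
s = (1, 1, 0, 0)^T — this equals column 12 of H (binary 1100), so error is at position 12.
Correct: flip bit 12 of r = 100010110011000 to get c = 100010110010000.


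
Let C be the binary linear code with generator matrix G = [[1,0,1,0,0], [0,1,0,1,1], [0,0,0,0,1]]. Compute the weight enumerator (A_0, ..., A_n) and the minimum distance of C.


Weight distribution: A_0 = 1, A_1 = 1, A_2 = 2, A_3 = 2, A_4 = 1, A_5 = 1. Minimum distance d = 1.

Enumerate all 2^3 = 8 messages m ∈ F_2^3.
For each, compute codeword c = mG in F_2^5, then tally its weight.
  m = 000 → c = 00000, weight = 0.
  m = 100 → c = 10100, weight = 2.
  m = 010 → c = 01011, weight = 3.
  m = 110 → c = 11111, weight = 5.
  m = 001 → c = 00001, weight = 1.
  m = 101 → c = 10101, weight = 3.
  m = 011 → c = 01010, weight = 2.
  m = 111 → c = 11110, weight = 4.
Tally weights:
  weight 0: 1 codewords.
  weight 1: 1 codewords.
  weight 2: 2 codewords.
  weight 3: 2 codewords.
  weight 4: 1 codewords.
  weight 5: 1 codewords.
Minimum distance d = smallest w > 0 with A_w > 0 = 1.
Sanity: Σ A_w = 8 = 2^3 = 8 ✓.


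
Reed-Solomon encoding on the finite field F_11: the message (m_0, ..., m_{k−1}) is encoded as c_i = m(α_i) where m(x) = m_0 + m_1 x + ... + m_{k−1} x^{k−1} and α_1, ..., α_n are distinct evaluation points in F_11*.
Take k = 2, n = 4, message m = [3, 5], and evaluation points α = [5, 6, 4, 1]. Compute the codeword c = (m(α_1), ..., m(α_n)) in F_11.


c = [6, 0, 1, 8]

Message polynomial: m(x) = 3 + 5·x (mod 11).
For each evaluation point α_i, compute m(α_i) mod 11:
  α_1 = 5: Horner steps 5 → 6, so m(5) = 6.
  α_2 = 6: Horner steps 5 → 0, so m(6) = 0.
  α_3 = 4: Horner steps 5 → 1, so m(4) = 1.
  α_4 = 1: Horner steps 5 → 8, so m(1) = 8.
Codeword c = [6, 0, 1, 8] ∈ F_11^4.


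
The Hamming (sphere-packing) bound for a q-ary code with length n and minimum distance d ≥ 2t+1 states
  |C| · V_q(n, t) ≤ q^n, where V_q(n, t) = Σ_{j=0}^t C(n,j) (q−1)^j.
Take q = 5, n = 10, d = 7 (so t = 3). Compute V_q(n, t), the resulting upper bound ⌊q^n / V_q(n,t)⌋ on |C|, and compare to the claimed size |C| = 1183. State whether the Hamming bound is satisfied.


V_q(n, t) = 8441, q^n = 9765625, Hamming bound = 1156, |C| = 1183 > bound (violated).

Step 1: Compute V_q(n, t) = Σ_{j=0}^3 C(n, j) (q−1)^j.
  j = 0: C(10,0)·(4)^0 = 1·1 = 1.
  j = 1: C(10,1)·(4)^1 = 10·4 = 40.
  j = 2: C(10,2)·(4)^2 = 45·16 = 720.
  j = 3: C(10,3)·(4)^3 = 120·64 = 7680.
  V_q(n, t) = 1 + 40 + 720 + 7680 = 8441.
Step 2: q^n = 5^10 = 9765625.
Step 3: Hamming bound ⌊q^n / V_q(n,t)⌋ = ⌊9765625/8441⌋ = 1156.
Step 4: Compare |C| = 1183 to 1156: violated.
The claimed |C| lies above the Hamming bound, so no 5-ary code of length 10 with d ≥ 7 can have 1183 codewords.


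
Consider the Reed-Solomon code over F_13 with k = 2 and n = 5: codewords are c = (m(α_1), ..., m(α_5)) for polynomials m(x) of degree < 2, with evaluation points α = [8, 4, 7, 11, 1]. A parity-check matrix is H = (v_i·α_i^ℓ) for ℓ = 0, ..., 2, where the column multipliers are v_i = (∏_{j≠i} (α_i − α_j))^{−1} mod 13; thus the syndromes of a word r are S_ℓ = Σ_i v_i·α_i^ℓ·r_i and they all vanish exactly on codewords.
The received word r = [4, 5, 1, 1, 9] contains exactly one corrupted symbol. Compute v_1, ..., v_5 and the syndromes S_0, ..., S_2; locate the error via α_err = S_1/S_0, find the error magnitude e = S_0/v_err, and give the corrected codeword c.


S = (5, 3, 7), error at position 4, error magnitude e = 1, c = [4, 5, 1, 0, 9].

Step 1: column multipliers v_i = (∏_{j≠i}(α_i − α_j))^{−1} mod 13.
  i = 1 (α = 8): (8−4)(8−7)(8−11)(8−1) = 4·1·(−3)·7 = −84 ≡ 7, so v_1 = 7^{−1} = 2 (mod 13).
  i = 2 (α = 4): (4−8)(4−7)(4−11)(4−1) = (−4)·(−3)·(−7)·3 = −252 ≡ 8, so v_2 = 8^{−1} = 5 (mod 13).
  i = 3 (α = 7): (7−8)(7−4)(7−11)(7−1) = (−1)·3·(−4)·6 = 72 ≡ 7, so v_3 = 7^{−1} = 2 (mod 13).
  i = 4 (α = 11): (11−8)(11−4)(11−7)(11−1) = 3·7·4·10 = 840 ≡ 8, so v_4 = 8^{−1} = 5 (mod 13).
  i = 5 (α = 1): (1−8)(1−4)(1−7)(1−11) = (−7)·(−3)·(−6)·(−10) = 1260 ≡ 12, so v_5 = 12^{−1} = 12 (mod 13).
  v = [2, 5, 2, 5, 12].
Step 2: syndromes of r = [4, 5, 1, 1, 9] (all sums mod 13).
  S_0 = Σ v_i r_i = 2·4 + 5·5 + 2·1 + 5·1 + 12·9 = 148 ≡ 5.
  S_1 = Σ v_i α_i r_i = 2·8·4 + 5·4·5 + 2·7·1 + 5·11·1 + 12·1·9 = 341 ≡ 3.
  α_i^2 mod 13 = [12, 3, 10, 4, 1].
  S_2 = Σ v_i α_i^2 r_i = 2·12·4 + 5·3·5 + 2·10·1 + 5·4·1 + 12·1·9 = 319 ≡ 7.
  S = (5, 3, 7) ≠ 0, so r is not a codeword (an error is present).
Step 3: locate the error. For a single error e at position i, S_ℓ = v_i·e·α_i^ℓ, so α_err = S_1/S_0.
  S_0^{−1} = 5^{−1} = 8 (mod 13), so α_err = 3·8 = 24 ≡ 11 = α_4. Error position i = 4.
  Consistency check: S_2/S_1 = 7·9 = 63 ≡ 11 = α_err ✓ (single-error assumption holds).
Step 4: error magnitude e = S_0/v_4 = S_0·∏_{j≠4}(α_4 − α_j) = 5·8 = 40 ≡ 1 (mod 13).
Step 5: correct position 4: c_4 = r_4 − e = 1 − 1 ≡ 0 (mod 13). Hence c = [4, 5, 1, 0, 9].
  Check: interpolating c through the α_i gives m(x) = 6 + 3·x (degree < 2) with m(α_i) = c_i for every i, so c is indeed a codeword.


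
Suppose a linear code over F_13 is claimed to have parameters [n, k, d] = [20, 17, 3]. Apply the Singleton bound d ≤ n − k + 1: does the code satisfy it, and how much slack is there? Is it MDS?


Singleton RHS = n − k + 1 = 4, slack = 1, bound satisfied, not MDS.

Singleton bound: d ≤ n − k + 1.
Here n = 20, k = 17, so n − k + 1 = 4.
Given d = 3, check d ≤ 4: YES.
Slack = (n − k + 1) − d = 1.
The code is NOT MDS (slack = 1 > 0).
Description: the claimed parameters are [20, 17, 3]_13; such a code would be non-MDS.
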